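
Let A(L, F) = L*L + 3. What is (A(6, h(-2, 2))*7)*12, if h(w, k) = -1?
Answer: 3276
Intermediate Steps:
A(L, F) = 3 + L² (A(L, F) = L² + 3 = 3 + L²)
(A(6, h(-2, 2))*7)*12 = ((3 + 6²)*7)*12 = ((3 + 36)*7)*12 = (39*7)*12 = 273*12 = 3276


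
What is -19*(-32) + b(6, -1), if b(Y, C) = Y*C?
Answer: 602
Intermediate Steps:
b(Y, C) = C*Y
-19*(-32) + b(6, -1) = -19*(-32) - 1*6 = 608 - 6 = 602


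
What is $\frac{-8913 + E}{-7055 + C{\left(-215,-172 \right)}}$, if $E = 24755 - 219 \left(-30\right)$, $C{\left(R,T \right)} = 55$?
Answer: $- \frac{5603}{1750} \approx -3.2017$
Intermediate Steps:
$E = 31325$ ($E = 24755 - -6570 = 24755 + 6570 = 31325$)
$\frac{-8913 + E}{-7055 + C{\left(-215,-172 \right)}} = \frac{-8913 + 31325}{-7055 + 55} = \frac{22412}{-7000} = 22412 \left(- \frac{1}{7000}\right) = - \frac{5603}{1750}$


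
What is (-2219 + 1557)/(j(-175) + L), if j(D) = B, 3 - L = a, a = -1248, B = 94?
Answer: -662/1345 ≈ -0.49219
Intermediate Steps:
L = 1251 (L = 3 - 1*(-1248) = 3 + 1248 = 1251)
j(D) = 94
(-2219 + 1557)/(j(-175) + L) = (-2219 + 1557)/(94 + 1251) = -662/1345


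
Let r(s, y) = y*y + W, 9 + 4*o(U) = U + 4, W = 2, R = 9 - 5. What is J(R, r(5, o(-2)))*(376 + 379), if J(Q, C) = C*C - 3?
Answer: 4373715/256 ≈ 17085.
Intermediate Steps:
R = 4
o(U) = -5/4 + U/4 (o(U) = -9/4 + (U + 4)/4 = -9/4 + (4 + U)/4 = -9/4 + (1 + U/4) = -5/4 + U/4)
r(s, y) = 2 + y**2 (r(s, y) = y*y + 2 = y**2 + 2 = 2 + y**2)
J(Q, C) = -3 + C**2 (J(Q, C) = C**2 - 3 = -3 + C**2)
J(R, r(5, o(-2)))*(376 + 379) = (-3 + (2 + (-5/4 + (1/4)*(-2))**2)**2)*(376 + 379) = (-3 + (2 + (-5/4 - 1/2)**2)**2)*755 = (-3 + (2 + (-7/4)**2)**2)*755 = (-3 + (2 + 49/16)**2)*755 = (-3 + (81/16)**2)*755 = (-3 + 6561/256)*755 = (5793/256)*755 = 4373715/256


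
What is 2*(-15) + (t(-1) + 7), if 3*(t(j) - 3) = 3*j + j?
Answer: -64/3 ≈ -21.333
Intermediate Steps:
t(j) = 3 + 4*j/3 (t(j) = 3 + (3*j + j)/3 = 3 + (4*j)/3 = 3 + 4*j/3)
2*(-15) + (t(-1) + 7) = 2*(-15) + ((3 + (4/3)*(-1)) + 7) = -30 + ((3 - 4/3) + 7) = -30 + (5/3 + 7) = -30 + 26/3 = -64/3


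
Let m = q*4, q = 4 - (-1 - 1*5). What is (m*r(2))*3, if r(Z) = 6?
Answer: 720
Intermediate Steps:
q = 10 (q = 4 - (-1 - 5) = 4 - 1*(-6) = 4 + 6 = 10)
m = 40 (m = 10*4 = 40)
(m*r(2))*3 = (40*6)*3 = 240*3 = 720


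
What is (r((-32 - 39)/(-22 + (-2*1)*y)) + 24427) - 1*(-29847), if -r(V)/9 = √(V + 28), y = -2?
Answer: 54274 - 15*√46/2 ≈ 54223.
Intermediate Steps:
r(V) = -9*√(28 + V) (r(V) = -9*√(V + 28) = -9*√(28 + V))
(r((-32 - 39)/(-22 + (-2*1)*y)) + 24427) - 1*(-29847) = (-9*√(28 + (-32 - 39)/(-22 - 2*1*(-2))) + 24427) - 1*(-29847) = (-9*√(28 - 71/(-22 - 2*(-2))) + 24427) + 29847 = (-9*√(28 - 71/(-22 + 4)) + 24427) + 29847 = (-9*√(28 - 71/(-18)) + 24427) + 29847 = (-9*√(28 - 71*(-1/18)) + 24427) + 29847 = (-9*√(28 + 71/18) + 24427) + 29847 = (-15*√46/2 + 24427) + 29847 = (24427 - 15*√46/2) + 29847 = 54274 - 15*√46/2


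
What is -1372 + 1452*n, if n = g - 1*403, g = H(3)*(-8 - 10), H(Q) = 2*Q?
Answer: -743344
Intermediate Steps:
g = -108 (g = (2*3)*(-8 - 10) = 6*(-18) = -108)
n = -511 (n = -108 - 1*403 = -108 - 403 = -511)
-1372 + 1452*n = -1372 + 1452*(-511) = -1372 - 741972 = -743344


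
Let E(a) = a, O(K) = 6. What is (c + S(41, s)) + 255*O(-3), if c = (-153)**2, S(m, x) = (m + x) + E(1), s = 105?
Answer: 25086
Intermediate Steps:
S(m, x) = 1 + m + x (S(m, x) = (m + x) + 1 = 1 + m + x)
c = 23409
(c + S(41, s)) + 255*O(-3) = (23409 + (1 + 41 + 105)) + 255*6 = (23409 + 147) + 1530 = 23556 + 1530 = 25086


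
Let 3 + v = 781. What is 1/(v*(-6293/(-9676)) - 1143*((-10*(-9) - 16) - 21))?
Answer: -4838/290633225 ≈ -1.6646e-5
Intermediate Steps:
v = 778 (v = -3 + 781 = 778)
1/(v*(-6293/(-9676)) - 1143*((-10*(-9) - 16) - 21)) = 1/(778*(-6293/(-9676)) - 1143*((-10*(-9) - 16) - 21)) = 1/(778*(-6293*(-1/9676)) - 1143*((90 - 16) - 21)) = 1/(778*(6293/9676) - 1143*(74 - 21)) = 1/(2447977/4838 - 1143*53) = 1/(2447977/4838 - 60579) = 1/(-290633225/4838) = -4838/290633225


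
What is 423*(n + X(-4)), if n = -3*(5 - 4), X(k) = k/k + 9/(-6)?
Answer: -2961/2 ≈ -1480.5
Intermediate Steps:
X(k) = -1/2 (X(k) = 1 + 9*(-1/6) = 1 - 3/2 = -1/2)
n = -3 (n = -3*1 = -3)
423*(n + X(-4)) = 423*(-3 - 1/2) = 423*(-7/2) = -2961/2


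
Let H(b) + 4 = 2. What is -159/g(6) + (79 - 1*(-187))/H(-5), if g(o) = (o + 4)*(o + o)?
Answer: -5373/40 ≈ -134.32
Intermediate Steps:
g(o) = 2*o*(4 + o) (g(o) = (4 + o)*(2*o) = 2*o*(4 + o))
H(b) = -2 (H(b) = -4 + 2 = -2)
-159/g(6) + (79 - 1*(-187))/H(-5) = -159*1/(12*(4 + 6)) + (79 - 1*(-187))/(-2) = -159/(2*6*10) + (79 + 187)*(-½) = -159/120 + 266*(-½) = -159*1/120 - 133 = -53/40 - 133 = -5373/40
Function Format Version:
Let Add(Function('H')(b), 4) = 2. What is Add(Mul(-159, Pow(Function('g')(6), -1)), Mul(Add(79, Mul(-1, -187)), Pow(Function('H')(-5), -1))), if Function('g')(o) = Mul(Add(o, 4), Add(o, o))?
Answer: Rational(-5373, 40) ≈ -134.32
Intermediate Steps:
Function('g')(o) = Mul(2, o, Add(4, o)) (Function('g')(o) = Mul(Add(4, o), Mul(2, o)) = Mul(2, o, Add(4, o)))
Function('H')(b) = -2 (Function('H')(b) = Add(-4, 2) = -2)
Add(Mul(-159, Pow(Function('g')(6), -1)), Mul(Add(79, Mul(-1, -187)), Pow(Function('H')(-5), -1))) = Add(Mul(-159, Pow(Mul(2, 6, Add(4, 6)), -1)), Mul(Add(79, Mul(-1, -187)), Pow(-2, -1))) = Add(Mul(-159, Pow(Mul(2, 6, 10), -1)), Mul(Add(79, 187), Rational(-1, 2))) = Add(Mul(-159, Pow(120, -1)), Mul(266, Rational(-1, 2))) = Add(Mul(-159, Rational(1, 120)), -133) = Add(Rational(-53, 40), -133) = Rational(-5373, 40)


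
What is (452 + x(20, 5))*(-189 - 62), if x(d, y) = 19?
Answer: -118221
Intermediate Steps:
(452 + x(20, 5))*(-189 - 62) = (452 + 19)*(-189 - 62) = 471*(-251) = -118221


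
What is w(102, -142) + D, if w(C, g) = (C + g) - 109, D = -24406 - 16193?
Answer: -40748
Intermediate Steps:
D = -40599
w(C, g) = -109 + C + g
w(102, -142) + D = (-109 + 102 - 142) - 40599 = -149 - 40599 = -40748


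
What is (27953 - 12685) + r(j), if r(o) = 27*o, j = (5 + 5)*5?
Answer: 16618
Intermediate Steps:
j = 50 (j = 10*5 = 50)
(27953 - 12685) + r(j) = (27953 - 12685) + 27*50 = 15268 + 1350 = 16618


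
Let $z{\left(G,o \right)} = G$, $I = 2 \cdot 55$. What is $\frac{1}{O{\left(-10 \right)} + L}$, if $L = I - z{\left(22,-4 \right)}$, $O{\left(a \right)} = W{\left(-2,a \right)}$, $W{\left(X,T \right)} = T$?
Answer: $\frac{1}{78} \approx 0.012821$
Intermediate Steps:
$I = 110$
$O{\left(a \right)} = a$
$L = 88$ ($L = 110 - 22 = 88$)
$\frac{1}{O{\left(-10 \right)} + L} = \frac{1}{-10 + 88} = \frac{1}{78}$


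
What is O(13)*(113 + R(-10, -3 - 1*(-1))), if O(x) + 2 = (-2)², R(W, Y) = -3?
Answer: 220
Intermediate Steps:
O(x) = 2 (O(x) = -2 + (-2)² = -2 + 4 = 2)
O(13)*(113 + R(-10, -3 - 1*(-1))) = 2*(113 - 3) = 2*110 = 220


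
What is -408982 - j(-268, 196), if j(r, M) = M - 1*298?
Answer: -408880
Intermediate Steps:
j(r, M) = -298 + M (j(r, M) = M - 298 = -298 + M)
-408982 - j(-268, 196) = -408982 - (-298 + 196) = -408982 - 1*(-102) = -408982 + 102 = -408880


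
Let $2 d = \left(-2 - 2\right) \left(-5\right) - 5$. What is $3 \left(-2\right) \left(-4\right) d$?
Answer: $180$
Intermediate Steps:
$d = \frac{15}{2}$ ($d = \frac{\left(-2 - 2\right) \left(-5\right) - 5}{2} = \frac{\left(-4\right) \left(-5\right) - 5}{2} = \frac{20 - 5}{2} = \frac{1}{2} \cdot 15 = \frac{15}{2} \approx 7.5$)
$3 \left(-2\right) \left(-4\right) d = 3 \left(-2\right) \left(-4\right) \frac{15}{2} = \left(-6\right) \left(-4\right) \frac{15}{2} = 24 \cdot \frac{15}{2} = 180$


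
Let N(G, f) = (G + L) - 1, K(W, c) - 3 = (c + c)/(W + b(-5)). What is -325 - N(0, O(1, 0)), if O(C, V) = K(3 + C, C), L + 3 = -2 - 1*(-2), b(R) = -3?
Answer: -321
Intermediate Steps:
K(W, c) = 3 + 2*c/(-3 + W) (K(W, c) = 3 + (c + c)/(W - 3) = 3 + (2*c)/(-3 + W) = 3 + 2*c/(-3 + W))
L = -3 (L = -3 + (-2 - 1*(-2)) = -3 + (-2 + 2) = -3 + 0 = -3)
O(C, V) = 5 (O(C, V) = (-9 + 2*C + 3*(3 + C))/(-3 + (3 + C)) = (-9 + 2*C + (9 + 3*C))/C = (5*C)/C = 5)
N(G, f) = -4 + G (N(G, f) = (G - 3) - 1 = (-3 + G) - 1 = -4 + G)
-325 - N(0, O(1, 0)) = -325 - (-4 + 0) = -325 - 1*(-4) = -325 + 4 = -321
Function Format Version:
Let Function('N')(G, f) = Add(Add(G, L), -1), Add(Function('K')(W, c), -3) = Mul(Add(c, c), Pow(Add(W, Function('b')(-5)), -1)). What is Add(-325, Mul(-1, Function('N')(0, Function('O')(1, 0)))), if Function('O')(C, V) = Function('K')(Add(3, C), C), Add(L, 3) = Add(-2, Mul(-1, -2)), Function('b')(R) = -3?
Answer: -321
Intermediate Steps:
Function('K')(W, c) = Add(3, Mul(2, c, Pow(Add(-3, W), -1))) (Function('K')(W, c) = Add(3, Mul(Add(c, c), Pow(Add(W, -3), -1))) = Add(3, Mul(Mul(2, c), Pow(Add(-3, W), -1))) = Add(3, Mul(2, c, Pow(Add(-3, W), -1))))
L = -3 (L = Add(-3, Add(-2, Mul(-1, -2))) = Add(-3, Add(-2, 2)) = Add(-3, 0) = -3)
Function('O')(C, V) = 5 (Function('O')(C, V) = Mul(Pow(Add(-3, Add(3, C)), -1), Add(-9, Mul(2, C), Mul(3, Add(3, C)))) = Mul(Pow(C, -1), Add(-9, Mul(2, C), Add(9, Mul(3, C)))) = Mul(Pow(C, -1), Mul(5, C)) = 5)
Function('N')(G, f) = Add(-4, G) (Function('N')(G, f) = Add(Add(G, -3), -1) = Add(Add(-3, G), -1) = Add(-4, G))
Add(-325, Mul(-1, Function('N')(0, Function('O')(1, 0)))) = Add(-325, Mul(-1, Add(-4, 0))) = Add(-325, Mul(-1, -4)) = Add(-325, 4) = -321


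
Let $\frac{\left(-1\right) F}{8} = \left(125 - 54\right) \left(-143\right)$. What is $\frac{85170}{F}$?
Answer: $\frac{42585}{40612} \approx 1.0486$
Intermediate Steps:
$F = 81224$ ($F = - 8 \left(125 - 54\right) \left(-143\right) = - 8 \cdot 71 \left(-143\right) = \left(-8\right) \left(-10153\right) = 81224$)
$\frac{85170}{F} = \frac{85170}{81224} = 85170 \cdot \frac{1}{81224} = \frac{42585}{40612}$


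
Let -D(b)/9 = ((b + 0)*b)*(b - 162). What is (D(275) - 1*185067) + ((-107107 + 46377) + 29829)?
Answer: -77126593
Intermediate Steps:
D(b) = -9*b²*(-162 + b) (D(b) = -9*(b + 0)*b*(b - 162) = -9*b*b*(-162 + b) = -9*b²*(-162 + b))
(D(275) - 1*185067) + ((-107107 + 46377) + 29829) = (9*275²*(162 - 1*275) - 1*185067) + ((-107107 + 46377) + 29829) = (9*75625*(162 - 275) - 185067) + (-60730 + 29829) = (9*75625*(-113) - 185067) - 30901 = (-76910625 - 185067) - 30901 = -77095692 - 30901 = -77126593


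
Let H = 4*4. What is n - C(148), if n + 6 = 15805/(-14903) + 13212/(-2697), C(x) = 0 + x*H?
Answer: -31886211585/13397797 ≈ -2380.0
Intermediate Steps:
H = 16
C(x) = 16*x (C(x) = 0 + x*16 = 0 + 16*x = 16*x)
n = -160228289/13397797 (n = -6 + (15805/(-14903) + 13212/(-2697)) = -6 + (15805*(-1/14903) + 13212*(-1/2697)) = -6 + (-15805/14903 - 4404/899) = -6 - 79841507/13397797 = -160228289/13397797 ≈ -11.959)
n - C(148) = -160228289/13397797 - 16*148 = -160228289/13397797 - 1*2368 = -160228289/13397797 - 2368 = -31886211585/13397797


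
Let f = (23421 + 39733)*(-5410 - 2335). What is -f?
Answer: 489127730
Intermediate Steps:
f = -489127730 (f = 63154*(-7745) = -489127730)
-f = -1*(-489127730) = 489127730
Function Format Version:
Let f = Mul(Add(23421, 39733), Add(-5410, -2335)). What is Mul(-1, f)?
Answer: 489127730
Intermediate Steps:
f = -489127730 (f = Mul(63154, -7745) = -489127730)
Mul(-1, f) = Mul(-1, -489127730) = 489127730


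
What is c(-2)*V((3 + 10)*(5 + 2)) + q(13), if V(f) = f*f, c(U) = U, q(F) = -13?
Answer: -16575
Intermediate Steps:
V(f) = f**2
c(-2)*V((3 + 10)*(5 + 2)) + q(13) = -2*(3 + 10)**2*(5 + 2)**2 - 13 = -2*(13*7)**2 - 13 = -2*91**2 - 13 = -2*8281 - 13 = -16562 - 13 = -16575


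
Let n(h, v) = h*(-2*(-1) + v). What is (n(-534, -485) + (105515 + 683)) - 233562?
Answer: 130558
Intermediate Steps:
n(h, v) = h*(2 + v)
(n(-534, -485) + (105515 + 683)) - 233562 = (-534*(2 - 485) + (105515 + 683)) - 233562 = (-534*(-483) + 106198) - 233562 = (257922 + 106198) - 233562 = 364120 - 233562 = 130558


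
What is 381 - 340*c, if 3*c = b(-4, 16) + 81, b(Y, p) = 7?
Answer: -28777/3 ≈ -9592.3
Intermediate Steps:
c = 88/3 (c = (7 + 81)/3 = (1/3)*88 = 88/3 ≈ 29.333)
381 - 340*c = 381 - 340*88/3 = 381 - 29920/3 = -28777/3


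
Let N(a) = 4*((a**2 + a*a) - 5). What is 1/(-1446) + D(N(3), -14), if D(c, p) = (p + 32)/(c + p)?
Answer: 12995/27474 ≈ 0.47299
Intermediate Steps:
N(a) = -20 + 8*a**2 (N(a) = 4*((a**2 + a**2) - 5) = 4*(2*a**2 - 5) = 4*(-5 + 2*a**2) = -20 + 8*a**2)
D(c, p) = (32 + p)/(c + p)
1/(-1446) + D(N(3), -14) = 1/(-1446) + (32 - 14)/((-20 + 8*3**2) - 14) = -1/1446 + 18/((-20 + 8*9) - 14) = -1/1446 + 18/((-20 + 72) - 14) = -1/1446 + 18/(52 - 14) = -1/1446 + 18/38 = -1/1446 + (1/38)*18 = -1/1446 + 9/19 = 12995/27474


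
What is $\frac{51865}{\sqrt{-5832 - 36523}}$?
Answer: $- \frac{10373 i \sqrt{42355}}{8471} \approx - 252.01 i$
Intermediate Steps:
$\frac{51865}{\sqrt{-5832 - 36523}} = \frac{51865}{\sqrt{-42355}} = \frac{51865}{i \sqrt{42355}} = 51865 \left(- \frac{i \sqrt{42355}}{42355}\right) = - \frac{10373 i \sqrt{42355}}{8471}$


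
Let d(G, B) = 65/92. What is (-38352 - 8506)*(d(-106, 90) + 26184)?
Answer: -56440296997/46 ≈ -1.2270e+9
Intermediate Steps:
d(G, B) = 65/92 (d(G, B) = 65*(1/92) = 65/92)
(-38352 - 8506)*(d(-106, 90) + 26184) = (-38352 - 8506)*(65/92 + 26184) = -46858*2408993/92 = -56440296997/46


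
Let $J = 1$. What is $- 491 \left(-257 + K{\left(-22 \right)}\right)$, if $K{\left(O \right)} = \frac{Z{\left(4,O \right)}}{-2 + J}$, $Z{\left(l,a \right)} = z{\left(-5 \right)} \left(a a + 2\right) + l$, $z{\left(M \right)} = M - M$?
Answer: $128151$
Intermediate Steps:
$z{\left(M \right)} = 0$
$Z{\left(l,a \right)} = l$ ($Z{\left(l,a \right)} = 0 \left(a a + 2\right) + l = 0 \left(a^{2} + 2\right) + l = 0 \left(2 + a^{2}\right) + l = 0 + l = l$)
$K{\left(O \right)} = -4$ ($K{\left(O \right)} = \frac{4}{-2 + 1} = \frac{4}{-1} = 4 \left(-1\right) = -4$)
$- 491 \left(-257 + K{\left(-22 \right)}\right) = - 491 \left(-257 - 4\right) = \left(-491\right) \left(-261\right) = 128151$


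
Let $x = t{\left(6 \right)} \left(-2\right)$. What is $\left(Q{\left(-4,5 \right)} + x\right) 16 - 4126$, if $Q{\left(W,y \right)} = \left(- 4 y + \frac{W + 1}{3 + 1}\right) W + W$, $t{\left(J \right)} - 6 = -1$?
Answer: $-3022$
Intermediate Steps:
$t{\left(J \right)} = 5$ ($t{\left(J \right)} = 6 - 1 = 5$)
$x = -10$ ($x = 5 \left(-2\right) = -10$)
$Q{\left(W,y \right)} = W + W \left(\frac{1}{4} - 4 y + \frac{W}{4}\right)$ ($Q{\left(W,y \right)} = \left(- 4 y + \frac{1 + W}{4}\right) W + W = \left(- 4 y + \left(1 + W\right) \frac{1}{4}\right) W + W = \left(- 4 y + \left(\frac{1}{4} + \frac{W}{4}\right)\right) W + W = \left(\frac{1}{4} - 4 y + \frac{W}{4}\right) W + W = W \left(\frac{1}{4} - 4 y + \frac{W}{4}\right) + W = W + W \left(\frac{1}{4} - 4 y + \frac{W}{4}\right)$)
$\left(Q{\left(-4,5 \right)} + x\right) 16 - 4126 = \left(\frac{1}{4} \left(-4\right) \left(5 - 4 - 80\right) - 10\right) 16 - 4126 = \left(\frac{1}{4} \left(-4\right) \left(-79\right) - 10\right) 16 - 4126 = \left(79 - 10\right) 16 - 4126 = 69 \cdot 16 - 4126 = 1104 - 4126 = -3022$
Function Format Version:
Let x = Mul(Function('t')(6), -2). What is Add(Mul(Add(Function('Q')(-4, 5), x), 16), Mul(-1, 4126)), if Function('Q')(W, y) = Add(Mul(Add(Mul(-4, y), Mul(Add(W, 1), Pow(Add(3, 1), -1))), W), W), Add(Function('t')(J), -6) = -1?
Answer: -3022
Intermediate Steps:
Function('t')(J) = 5 (Function('t')(J) = Add(6, -1) = 5)
x = -10 (x = Mul(5, -2) = -10)
Function('Q')(W, y) = Add(W, Mul(W, Add(Rational(1, 4), Mul(-4, y), Mul(Rational(1, 4), W)))) (Function('Q')(W, y) = Add(Mul(Add(Mul(-4, y), Mul(Add(1, W), Pow(4, -1))), W), W) = Add(Mul(Add(Mul(-4, y), Mul(Add(1, W), Rational(1, 4))), W), W) = Add(Mul(Add(Mul(-4, y), Add(Rational(1, 4), Mul(Rational(1, 4), W))), W), W) = Add(Mul(Add(Rational(1, 4), Mul(-4, y), Mul(Rational(1, 4), W)), W), W) = Add(Mul(W, Add(Rational(1, 4), Mul(-4, y), Mul(Rational(1, 4), W))), W) = Add(W, Mul(W, Add(Rational(1, 4), Mul(-4, y), Mul(Rational(1, 4), W)))))
Add(Mul(Add(Function('Q')(-4, 5), x), 16), Mul(-1, 4126)) = Add(Mul(Add(Mul(Rational(1, 4), -4, Add(5, -4, Mul(-16, 5))), -10), 16), Mul(-1, 4126)) = Add(Mul(Add(Mul(Rational(1, 4), -4, Add(5, -4, -80)), -10), 16), -4126) = Add(Mul(Add(Mul(Rational(1, 4), -4, -79), -10), 16), -4126) = Add(Mul(Add(79, -10), 16), -4126) = Add(Mul(69, 16), -4126) = Add(1104, -4126) = -3022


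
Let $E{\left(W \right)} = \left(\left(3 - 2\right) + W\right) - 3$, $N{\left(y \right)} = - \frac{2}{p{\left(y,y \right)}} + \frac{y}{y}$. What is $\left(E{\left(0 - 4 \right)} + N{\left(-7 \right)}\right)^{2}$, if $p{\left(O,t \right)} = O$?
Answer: $\frac{1089}{49} \approx 22.224$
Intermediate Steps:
$N{\left(y \right)} = 1 - \frac{2}{y}$ ($N{\left(y \right)} = - \frac{2}{y} + \frac{y}{y} = - \frac{2}{y} + 1 = 1 - \frac{2}{y}$)
$E{\left(W \right)} = -2 + W$ ($E{\left(W \right)} = \left(1 + W\right) - 3 = -2 + W$)
$\left(E{\left(0 - 4 \right)} + N{\left(-7 \right)}\right)^{2} = \left(\left(-2 + \left(0 - 4\right)\right) + \frac{-2 - 7}{-7}\right)^{2} = \left(\left(-2 + \left(0 - 4\right)\right) - - \frac{9}{7}\right)^{2} = \left(\left(-2 - 4\right) + \frac{9}{7}\right)^{2} = \left(-6 + \frac{9}{7}\right)^{2} = \left(- \frac{33}{7}\right)^{2} = \frac{1089}{49}$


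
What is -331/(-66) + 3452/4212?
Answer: 135167/23166 ≈ 5.8347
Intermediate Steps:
-331/(-66) + 3452/4212 = -331*(-1/66) + 3452*(1/4212) = 331/66 + 863/1053 = 135167/23166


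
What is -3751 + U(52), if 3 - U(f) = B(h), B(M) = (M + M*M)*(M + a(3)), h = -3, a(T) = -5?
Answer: -3700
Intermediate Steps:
B(M) = (-5 + M)*(M + M²) (B(M) = (M + M*M)*(M - 5) = (M + M²)*(-5 + M) = (-5 + M)*(M + M²))
U(f) = 51 (U(f) = 3 - (-3)*(-5 + (-3)² - 4*(-3)) = 3 - (-3)*(-5 + 9 + 12) = 3 - (-3)*16 = 3 - 1*(-48) = 3 + 48 = 51)
-3751 + U(52) = -3751 + 51 = -3700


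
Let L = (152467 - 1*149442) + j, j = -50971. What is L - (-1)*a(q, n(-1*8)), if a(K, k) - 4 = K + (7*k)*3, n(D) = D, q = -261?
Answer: -48371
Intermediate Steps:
a(K, k) = 4 + K + 21*k (a(K, k) = 4 + (K + (7*k)*3) = 4 + (K + 21*k) = 4 + K + 21*k)
L = -47946 (L = (152467 - 1*149442) - 50971 = (152467 - 149442) - 50971 = 3025 - 50971 = -47946)
L - (-1)*a(q, n(-1*8)) = -47946 - (-1)*(4 - 261 + 21*(-1*8)) = -47946 - (-1)*(4 - 261 + 21*(-8)) = -47946 - (-1)*(4 - 261 - 168) = -47946 - (-1)*(-425) = -47946 - 1*425 = -47946 - 425 = -48371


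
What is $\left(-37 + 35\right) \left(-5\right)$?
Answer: $10$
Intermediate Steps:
$\left(-37 + 35\right) \left(-5\right) = \left(-2\right) \left(-5\right) = 10$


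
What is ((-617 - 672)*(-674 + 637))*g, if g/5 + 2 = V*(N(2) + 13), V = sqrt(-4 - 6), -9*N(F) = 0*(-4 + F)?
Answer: -476930 + 3100045*I*sqrt(10) ≈ -4.7693e+5 + 9.8032e+6*I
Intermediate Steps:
N(F) = 0 (N(F) = -0*(-4 + F) = -1/9*0 = 0)
V = I*sqrt(10) (V = sqrt(-10) = I*sqrt(10) ≈ 3.1623*I)
g = -10 + 65*I*sqrt(10) (g = -10 + 5*((I*sqrt(10))*(0 + 13)) = -10 + 5*((I*sqrt(10))*13) = -10 + 5*(13*I*sqrt(10)) = -10 + 65*I*sqrt(10) ≈ -10.0 + 205.55*I)
((-617 - 672)*(-674 + 637))*g = ((-617 - 672)*(-674 + 637))*(-10 + 65*I*sqrt(10)) = (-1289*(-37))*(-10 + 65*I*sqrt(10)) = 47693*(-10 + 65*I*sqrt(10)) = -476930 + 3100045*I*sqrt(10)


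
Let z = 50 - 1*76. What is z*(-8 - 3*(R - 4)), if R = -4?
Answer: -416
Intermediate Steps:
z = -26 (z = 50 - 76 = -26)
z*(-8 - 3*(R - 4)) = -26*(-8 - 3*(-4 - 4)) = -26*(-8 - 3*(-8)) = -26*(-8 + 24) = -26*16 = -416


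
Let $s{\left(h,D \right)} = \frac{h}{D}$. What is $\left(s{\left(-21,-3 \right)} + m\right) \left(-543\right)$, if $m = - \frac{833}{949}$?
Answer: $- \frac{3154830}{949} \approx -3324.4$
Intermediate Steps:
$m = - \frac{833}{949}$ ($m = \left(-833\right) \frac{1}{949} = - \frac{833}{949} \approx -0.87777$)
$\left(s{\left(-21,-3 \right)} + m\right) \left(-543\right) = \left(- \frac{21}{-3} - \frac{833}{949}\right) \left(-543\right) = \left(\left(-21\right) \left(- \frac{1}{3}\right) - \frac{833}{949}\right) \left(-543\right) = \left(7 - \frac{833}{949}\right) \left(-543\right) = \frac{5810}{949} \left(-543\right) = - \frac{3154830}{949}$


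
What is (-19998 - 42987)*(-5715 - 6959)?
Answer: 798271890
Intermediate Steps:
(-19998 - 42987)*(-5715 - 6959) = -62985*(-12674) = 798271890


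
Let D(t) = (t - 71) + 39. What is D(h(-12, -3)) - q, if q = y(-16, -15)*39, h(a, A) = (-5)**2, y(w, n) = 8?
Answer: -319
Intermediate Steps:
h(a, A) = 25
D(t) = -32 + t (D(t) = (-71 + t) + 39 = -32 + t)
q = 312 (q = 8*39 = 312)
D(h(-12, -3)) - q = (-32 + 25) - 1*312 = -7 - 312 = -319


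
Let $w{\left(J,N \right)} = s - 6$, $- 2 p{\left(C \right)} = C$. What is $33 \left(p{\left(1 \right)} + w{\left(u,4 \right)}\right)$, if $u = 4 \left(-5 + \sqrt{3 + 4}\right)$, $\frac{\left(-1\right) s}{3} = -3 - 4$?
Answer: $\frac{957}{2} \approx 478.5$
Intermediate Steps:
$s = 21$ ($s = - 3 \left(-3 - 4\right) = \left(-3\right) \left(-7\right) = 21$)
$p{\left(C \right)} = - \frac{C}{2}$
$u = -20 + 4 \sqrt{7}$ ($u = 4 \left(-5 + \sqrt{7}\right) = -20 + 4 \sqrt{7} \approx -9.417$)
$w{\left(J,N \right)} = 15$ ($w{\left(J,N \right)} = 21 - 6 = 15$)
$33 \left(p{\left(1 \right)} + w{\left(u,4 \right)}\right) = 33 \left(\left(- \frac{1}{2}\right) 1 + 15\right) = 33 \left(- \frac{1}{2} + 15\right) = 33 \cdot \frac{29}{2} = \frac{957}{2}$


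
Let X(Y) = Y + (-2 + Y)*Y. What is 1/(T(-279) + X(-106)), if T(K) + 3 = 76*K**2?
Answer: 1/5927255 ≈ 1.6871e-7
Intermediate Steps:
T(K) = -3 + 76*K**2
X(Y) = Y + Y*(-2 + Y)
1/(T(-279) + X(-106)) = 1/((-3 + 76*(-279)**2) - 106*(-1 - 106)) = 1/((-3 + 76*77841) - 106*(-107)) = 1/((-3 + 5915916) + 11342) = 1/(5915913 + 11342) = 1/5927255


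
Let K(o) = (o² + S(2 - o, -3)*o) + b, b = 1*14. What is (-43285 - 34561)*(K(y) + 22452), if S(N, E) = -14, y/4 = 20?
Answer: -2159915116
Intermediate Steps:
y = 80 (y = 4*20 = 80)
b = 14
K(o) = 14 + o² - 14*o (K(o) = (o² - 14*o) + 14 = 14 + o² - 14*o)
(-43285 - 34561)*(K(y) + 22452) = (-43285 - 34561)*((14 + 80² - 14*80) + 22452) = -77846*((14 + 6400 - 1120) + 22452) = -77846*(5294 + 22452) = -77846*27746 = -2159915116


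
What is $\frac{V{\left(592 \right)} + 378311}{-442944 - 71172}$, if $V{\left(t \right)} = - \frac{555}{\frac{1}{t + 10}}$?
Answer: $- \frac{44201}{514116} \approx -0.085975$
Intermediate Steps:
$V{\left(t \right)} = -5550 - 555 t$ ($V{\left(t \right)} = - \frac{555}{\frac{1}{10 + t}} = - 555 \left(10 + t\right) = -5550 - 555 t$)
$\frac{V{\left(592 \right)} + 378311}{-442944 - 71172} = \frac{\left(-5550 - 328560\right) + 378311}{-442944 - 71172} = \frac{\left(-5550 - 328560\right) + 378311}{-514116} = \left(-334110 + 378311\right) \left(- \frac{1}{514116}\right) = 44201 \left(- \frac{1}{514116}\right) = - \frac{44201}{514116}$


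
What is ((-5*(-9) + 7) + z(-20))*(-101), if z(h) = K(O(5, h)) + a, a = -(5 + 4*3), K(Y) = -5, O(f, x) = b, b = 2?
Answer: -3030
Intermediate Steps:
O(f, x) = 2
a = -17 (a = -(5 + 12) = -1*17 = -17)
z(h) = -22 (z(h) = -5 - 17 = -22)
((-5*(-9) + 7) + z(-20))*(-101) = ((-5*(-9) + 7) - 22)*(-101) = ((45 + 7) - 22)*(-101) = (52 - 22)*(-101) = 30*(-101) = -3030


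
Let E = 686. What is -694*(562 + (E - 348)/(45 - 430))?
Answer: -149926208/385 ≈ -3.8942e+5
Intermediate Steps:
-694*(562 + (E - 348)/(45 - 430)) = -694*(562 + (686 - 348)/(45 - 430)) = -694*(562 + 338/(-385)) = -694*(562 + 338*(-1/385)) = -694*(562 - 338/385) = -694*216032/385 = -149926208/385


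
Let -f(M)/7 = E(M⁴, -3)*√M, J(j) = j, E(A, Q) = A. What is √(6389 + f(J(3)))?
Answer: √(6389 - 567*√3) ≈ 73.532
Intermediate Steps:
f(M) = -7*M^(9/2) (f(M) = -7*M⁴*√M = -7*M^(9/2))
√(6389 + f(J(3))) = √(6389 - 567*√3)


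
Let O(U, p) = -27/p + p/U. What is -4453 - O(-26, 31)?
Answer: -3587455/806 ≈ -4450.9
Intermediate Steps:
-4453 - O(-26, 31) = -4453 - (-27/31 + 31/(-26)) = -4453 - (-27*1/31 + 31*(-1/26)) = -4453 - (-27/31 - 31/26) = -4453 - 1*(-1663/806) = -4453 + 1663/806 = -3587455/806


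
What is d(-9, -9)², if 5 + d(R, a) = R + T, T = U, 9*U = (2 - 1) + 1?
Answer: 15376/81 ≈ 189.83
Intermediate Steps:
U = 2/9 (U = ((2 - 1) + 1)/9 = (1 + 1)/9 = (⅑)*2 = 2/9 ≈ 0.22222)
T = 2/9 ≈ 0.22222
d(R, a) = -43/9 + R (d(R, a) = -5 + (R + 2/9) = -5 + (2/9 + R) = -43/9 + R)
d(-9, -9)² = (-43/9 - 9)² = (-124/9)² = 15376/81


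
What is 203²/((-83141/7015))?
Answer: -289081135/83141 ≈ -3477.0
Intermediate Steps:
203²/((-83141/7015)) = 41209/((-83141*1/7015)) = 41209/(-83141/7015) = 41209*(-7015/83141) = -289081135/83141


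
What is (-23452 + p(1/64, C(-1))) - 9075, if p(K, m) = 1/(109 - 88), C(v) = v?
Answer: -683066/21 ≈ -32527.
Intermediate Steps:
p(K, m) = 1/21
(-23452 + p(1/64, C(-1))) - 9075 = (-23452 + 1/21) - 9075 = -492491/21 - 9075 = -683066/21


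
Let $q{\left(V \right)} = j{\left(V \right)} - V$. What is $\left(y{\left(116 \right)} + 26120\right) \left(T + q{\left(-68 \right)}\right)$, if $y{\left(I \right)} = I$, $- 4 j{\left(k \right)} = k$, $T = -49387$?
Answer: $-1293487272$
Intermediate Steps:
$j{\left(k \right)} = - \frac{k}{4}$
$q{\left(V \right)} = - \frac{5 V}{4}$ ($q{\left(V \right)} = - \frac{V}{4} - V = - \frac{5 V}{4}$)
$\left(y{\left(116 \right)} + 26120\right) \left(T + q{\left(-68 \right)}\right) = \left(116 + 26120\right) \left(-49387 - -85\right) = 26236 \left(-49387 + 85\right) = 26236 \left(-49302\right) = -1293487272$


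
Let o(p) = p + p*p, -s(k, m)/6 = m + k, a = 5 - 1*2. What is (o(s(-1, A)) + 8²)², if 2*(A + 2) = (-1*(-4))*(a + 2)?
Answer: 3189796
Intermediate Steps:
a = 3 (a = 5 - 2 = 3)
A = 8 (A = -2 + ((-1*(-4))*(3 + 2))/2 = -2 + (4*5)/2 = -2 + (½)*20 = -2 + 10 = 8)
s(k, m) = -6*k - 6*m (s(k, m) = -6*(m + k) = -6*(k + m) = -6*k - 6*m)
o(p) = p + p²
(o(s(-1, A)) + 8²)² = ((-6*(-1) - 6*8)*(1 + (-6*(-1) - 6*8)) + 8²)² = ((6 - 48)*(1 + (6 - 48)) + 64)² = (-42*(1 - 42) + 64)² = (-42*(-41) + 64)² = (1722 + 64)² = 1786² = 3189796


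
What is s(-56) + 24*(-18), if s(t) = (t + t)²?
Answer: 12112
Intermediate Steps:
s(t) = 4*t² (s(t) = (2*t)² = 4*t²)
s(-56) + 24*(-18) = 4*(-56)² + 24*(-18) = 4*3136 - 432 = 12544 - 432 = 12112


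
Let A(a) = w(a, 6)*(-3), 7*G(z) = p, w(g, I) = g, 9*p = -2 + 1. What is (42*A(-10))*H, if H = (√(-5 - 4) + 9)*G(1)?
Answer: -180 - 60*I ≈ -180.0 - 60.0*I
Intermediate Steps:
p = -⅑ (p = (-2 + 1)/9 = (⅑)*(-1) = -⅑ ≈ -0.11111)
G(z) = -1/63 (G(z) = (⅐)*(-⅑) = -1/63)
A(a) = -3*a (A(a) = a*(-3) = -3*a)
H = -⅐ - I/21 (H = (√(-5 - 4) + 9)*(-1/63) = (√(-9) + 9)*(-1/63) = (3*I + 9)*(-1/63) = (9 + 3*I)*(-1/63) = -⅐ - I/21 ≈ -0.14286 - 0.047619*I)
(42*A(-10))*H = (42*(-3*(-10)))*(-⅐ - I/21) = (42*30)*(-⅐ - I/21) = 1260*(-⅐ - I/21) = -180 - 60*I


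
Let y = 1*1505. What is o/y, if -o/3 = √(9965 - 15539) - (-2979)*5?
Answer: -8937/301 - 3*I*√5574/1505 ≈ -29.691 - 0.14882*I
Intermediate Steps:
y = 1505
o = -44685 - 3*I*√5574 (o = -3*(√(9965 - 15539) - (-2979)*5) = -3*(√(-5574) - 1*(-14895)) = -3*(I*√5574 + 14895) = -3*(14895 + I*√5574) = -44685 - 3*I*√5574 ≈ -44685.0 - 223.98*I)
o/y = (-44685 - 3*I*√5574)/1505 = (-44685 - 3*I*√5574)*(1/1505) = -8937/301 - 3*I*√5574/1505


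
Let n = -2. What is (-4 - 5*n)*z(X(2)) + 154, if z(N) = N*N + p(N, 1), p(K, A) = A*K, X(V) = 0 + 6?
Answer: 406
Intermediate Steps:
X(V) = 6
z(N) = N + N² (z(N) = N*N + 1*N = N² + N = N + N²)
(-4 - 5*n)*z(X(2)) + 154 = (-4 - 5*(-2))*(6*(1 + 6)) + 154 = (-4 + 10)*(6*7) + 154 = 6*42 + 154 = 252 + 154 = 406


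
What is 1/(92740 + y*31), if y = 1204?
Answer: 1/130064 ≈ 7.6885e-6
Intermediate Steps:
1/(92740 + y*31) = 1/(92740 + 1204*31) = 1/(92740 + 37324) = 1/130064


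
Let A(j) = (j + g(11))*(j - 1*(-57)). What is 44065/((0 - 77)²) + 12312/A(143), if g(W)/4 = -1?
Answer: 23178658/2943325 ≈ 7.8750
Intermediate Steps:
g(W) = -4 (g(W) = 4*(-1) = -4)
A(j) = (-4 + j)*(57 + j) (A(j) = (j - 4)*(j - 1*(-57)) = (-4 + j)*(j + 57) = (-4 + j)*(57 + j))
44065/((0 - 77)²) + 12312/A(143) = 44065/((0 - 77)²) + 12312/(-228 + 143² + 53*143) = 44065/((-77)²) + 12312/(-228 + 20449 + 7579) = 44065/5929 + 12312/27800 = 44065*(1/5929) + 12312*(1/27800) = 6295/847 + 1539/3475 = 23178658/2943325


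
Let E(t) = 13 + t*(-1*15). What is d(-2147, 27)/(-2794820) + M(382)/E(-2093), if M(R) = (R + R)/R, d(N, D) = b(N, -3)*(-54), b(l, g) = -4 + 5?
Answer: 910709/10972463320 ≈ 8.2999e-5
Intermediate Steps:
b(l, g) = 1
d(N, D) = -54 (d(N, D) = 1*(-54) = -54)
M(R) = 2 (M(R) = (2*R)/R = 2)
E(t) = 13 - 15*t (E(t) = 13 + t*(-15) = 13 - 15*t)
d(-2147, 27)/(-2794820) + M(382)/E(-2093) = -54/(-2794820) + 2/(13 - 15*(-2093)) = -54*(-1/2794820) + 2/(13 + 31395) = 27/1397410 + 2/31408 = 27/1397410 + 2*(1/31408) = 27/1397410 + 1/15704 = 910709/10972463320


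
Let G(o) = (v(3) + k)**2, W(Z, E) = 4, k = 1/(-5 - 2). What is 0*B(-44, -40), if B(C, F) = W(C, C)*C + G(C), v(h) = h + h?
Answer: 0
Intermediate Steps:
v(h) = 2*h
k = -1/7 (k = 1/(-7) = -1/7 ≈ -0.14286)
G(o) = 1681/49 (G(o) = (2*3 - 1/7)**2 = (6 - 1/7)**2 = (41/7)**2 = 1681/49)
B(C, F) = 1681/49 + 4*C (B(C, F) = 4*C + 1681/49 = 1681/49 + 4*C)
0*B(-44, -40) = 0*(1681/49 + 4*(-44)) = 0*(1681/49 - 176) = 0*(-6943/49) = 0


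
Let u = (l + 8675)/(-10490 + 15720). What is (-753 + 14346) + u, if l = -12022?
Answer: 71088043/5230 ≈ 13592.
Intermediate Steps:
u = -3347/5230 (u = (-12022 + 8675)/(-10490 + 15720) = -3347/5230 ≈ -0.63996)
(-753 + 14346) + u = (-753 + 14346) - 3347/5230 = 13593 - 3347/5230 = 71088043/5230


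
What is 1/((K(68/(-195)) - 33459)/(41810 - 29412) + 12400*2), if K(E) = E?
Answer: 2417610/59950203427 ≈ 4.0327e-5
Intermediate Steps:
1/((K(68/(-195)) - 33459)/(41810 - 29412) + 12400*2) = 1/((68/(-195) - 33459)/(41810 - 29412) + 12400*2) = 1/((68*(-1/195) - 33459)/12398 + 24800) = 1/((-68/195 - 33459)*(1/12398) + 24800) = 1/(-6524573/195*1/12398 + 24800) = 1/(-6524573/2417610 + 24800) = 1/(59950203427/2417610) = 2417610/59950203427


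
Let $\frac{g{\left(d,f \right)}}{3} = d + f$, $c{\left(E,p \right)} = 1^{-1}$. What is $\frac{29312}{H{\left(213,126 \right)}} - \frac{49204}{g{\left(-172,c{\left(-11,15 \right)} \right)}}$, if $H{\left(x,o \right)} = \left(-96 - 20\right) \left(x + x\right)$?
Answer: $\frac{100684492}{1056267} \approx 95.321$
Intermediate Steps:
$c{\left(E,p \right)} = 1$
$g{\left(d,f \right)} = 3 d + 3 f$ ($g{\left(d,f \right)} = 3 \left(d + f\right) = 3 d + 3 f$)
$H{\left(x,o \right)} = - 232 x$ ($H{\left(x,o \right)} = - 116 \cdot 2 x = - 232 x$)
$\frac{29312}{H{\left(213,126 \right)}} - \frac{49204}{g{\left(-172,c{\left(-11,15 \right)} \right)}} = \frac{29312}{\left(-232\right) 213} - \frac{49204}{3 \left(-172\right) + 3 \cdot 1} = \frac{29312}{-49416} - \frac{49204}{-516 + 3} = 29312 \left(- \frac{1}{49416}\right) - \frac{49204}{-513} = - \frac{3664}{6177} - - \frac{49204}{513} = - \frac{3664}{6177} + \frac{49204}{513} = \frac{100684492}{1056267}$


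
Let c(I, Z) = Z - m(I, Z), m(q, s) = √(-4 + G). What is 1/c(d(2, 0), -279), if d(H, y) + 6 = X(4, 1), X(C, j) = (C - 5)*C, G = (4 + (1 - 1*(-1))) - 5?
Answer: I/(√3 - 279*I) ≈ -0.0035841 + 2.225e-5*I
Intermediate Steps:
G = 1 (G = (4 + (1 + 1)) - 5 = (4 + 2) - 5 = 6 - 5 = 1)
m(q, s) = I*√3 (m(q, s) = √(-4 + 1) = √(-3) = I*√3)
X(C, j) = C*(-5 + C) (X(C, j) = (-5 + C)*C = C*(-5 + C))
d(H, y) = -10 (d(H, y) = -6 + 4*(-5 + 4) = -6 + 4*(-1) = -6 - 4 = -10)
c(I, Z) = Z - I*√3
1/c(d(2, 0), -279) = 1/(-279 - I*√3)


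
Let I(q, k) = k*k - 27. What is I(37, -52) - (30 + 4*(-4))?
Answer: 2663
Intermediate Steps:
I(q, k) = -27 + k**2 (I(q, k) = k**2 - 27 = -27 + k**2)
I(37, -52) - (30 + 4*(-4)) = (-27 + (-52)**2) - (30 + 4*(-4)) = (-27 + 2704) - (30 - 16) = 2677 - 1*14 = 2677 - 14 = 2663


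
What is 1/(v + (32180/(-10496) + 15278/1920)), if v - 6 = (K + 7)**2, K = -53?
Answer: 9840/20928611 ≈ 0.00047017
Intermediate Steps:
v = 2122 (v = 6 + (-53 + 7)**2 = 6 + (-46)**2 = 6 + 2116 = 2122)
1/(v + (32180/(-10496) + 15278/1920)) = 1/(2122 + (32180/(-10496) + 15278/1920)) = 1/(2122 + (32180*(-1/10496) + 15278*(1/1920))) = 1/(2122 + (-8045/2624 + 7639/960)) = 1/(2122 + 48131/9840) = 1/(20928611/9840) = 9840/20928611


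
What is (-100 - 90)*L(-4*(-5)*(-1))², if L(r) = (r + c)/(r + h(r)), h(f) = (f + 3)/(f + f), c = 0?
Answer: -121600000/613089 ≈ -198.34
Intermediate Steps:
h(f) = (3 + f)/(2*f) (h(f) = (3 + f)/((2*f)) = (3 + f)*(1/(2*f)) = (3 + f)/(2*f))
L(r) = r/(r + (3 + r)/(2*r)) (L(r) = (r + 0)/(r + (3 + r)/(2*r)) = r/(r + (3 + r)/(2*r)))
(-100 - 90)*L(-4*(-5)*(-1))² = (-100 - 90)*(2*(-4*(-5)*(-1))²/(3 - 4*(-5)*(-1) + 2*(-4*(-5)*(-1))²))² = -190*640000/(3 + 20*(-1) + 2*(20*(-1))²)² = -190*640000/(3 - 20 + 2*(-20)²)² = -190*640000/(3 - 20 + 2*400)² = -190*640000/(3 - 20 + 800)² = -190*(2*400/783)² = -190*(2*400*(1/783))² = -190*(800/783)² = -190*640000/613089 = -121600000/613089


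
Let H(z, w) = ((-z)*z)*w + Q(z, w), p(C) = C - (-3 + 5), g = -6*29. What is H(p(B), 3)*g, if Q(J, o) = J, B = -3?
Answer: 13920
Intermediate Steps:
g = -174
p(C) = -2 + C (p(C) = C - 1*2 = C - 2 = -2 + C)
H(z, w) = z - w*z² (H(z, w) = ((-z)*z)*w + z = (-z²)*w + z = -w*z² + z = z - w*z²)
H(p(B), 3)*g = ((-2 - 3)*(1 - 1*3*(-2 - 3)))*(-174) = -5*(1 - 1*3*(-5))*(-174) = -5*(1 + 15)*(-174) = -5*16*(-174) = -80*(-174) = 13920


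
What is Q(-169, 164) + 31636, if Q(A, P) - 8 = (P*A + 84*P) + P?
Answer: 17868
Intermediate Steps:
Q(A, P) = 8 + 85*P + A*P (Q(A, P) = 8 + ((P*A + 84*P) + P) = 8 + ((A*P + 84*P) + P) = 8 + ((84*P + A*P) + P) = 8 + (85*P + A*P) = 8 + 85*P + A*P)
Q(-169, 164) + 31636 = (8 + 85*164 - 169*164) + 31636 = (8 + 13940 - 27716) + 31636 = -13768 + 31636 = 17868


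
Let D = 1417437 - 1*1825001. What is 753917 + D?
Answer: 346353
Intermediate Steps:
D = -407564 (D = 1417437 - 1825001 = -407564)
753917 + D = 753917 - 407564 = 346353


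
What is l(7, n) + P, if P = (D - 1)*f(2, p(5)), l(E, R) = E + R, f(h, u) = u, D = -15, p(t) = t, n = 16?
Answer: -57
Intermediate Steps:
P = -80 (P = (-15 - 1)*5 = -16*5 = -80)
l(7, n) + P = (7 + 16) - 80 = 23 - 80 = -57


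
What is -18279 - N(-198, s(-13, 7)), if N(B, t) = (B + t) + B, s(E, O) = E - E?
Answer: -17883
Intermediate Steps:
s(E, O) = 0
N(B, t) = t + 2*B
-18279 - N(-198, s(-13, 7)) = -18279 - (0 + 2*(-198)) = -18279 - (0 - 396) = -18279 - 1*(-396) = -18279 + 396 = -17883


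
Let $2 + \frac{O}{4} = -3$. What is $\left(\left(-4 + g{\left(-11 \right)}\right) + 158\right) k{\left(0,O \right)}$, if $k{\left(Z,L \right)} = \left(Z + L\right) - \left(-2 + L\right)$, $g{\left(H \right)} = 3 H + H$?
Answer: $220$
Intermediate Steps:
$O = -20$ ($O = -8 + 4 \left(-3\right) = -8 - 12 = -20$)
$g{\left(H \right)} = 4 H$
$k{\left(Z,L \right)} = 2 + Z$ ($k{\left(Z,L \right)} = \left(L + Z\right) - \left(-2 + L\right) = 2 + Z$)
$\left(\left(-4 + g{\left(-11 \right)}\right) + 158\right) k{\left(0,O \right)} = \left(\left(-4 + 4 \left(-11\right)\right) + 158\right) \left(2 + 0\right) = \left(\left(-4 - 44\right) + 158\right) 2 = \left(-48 + 158\right) 2 = 110 \cdot 2 = 220$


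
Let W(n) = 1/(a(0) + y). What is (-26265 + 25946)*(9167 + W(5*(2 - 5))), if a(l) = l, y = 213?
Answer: -622870468/213 ≈ -2.9243e+6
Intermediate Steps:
W(n) = 1/213 (W(n) = 1/(0 + 213) = 1/213)
(-26265 + 25946)*(9167 + W(5*(2 - 5))) = (-26265 + 25946)*(9167 + 1/213) = -319*1952572/213 = -622870468/213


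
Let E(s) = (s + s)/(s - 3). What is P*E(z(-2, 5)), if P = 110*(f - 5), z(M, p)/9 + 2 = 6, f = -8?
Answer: -3120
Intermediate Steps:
z(M, p) = 36 (z(M, p) = -18 + 9*6 = -18 + 54 = 36)
E(s) = 2*s/(-3 + s) (E(s) = (2*s)/(-3 + s) = 2*s/(-3 + s))
P = -1430 (P = 110*(-8 - 5) = 110*(-13) = -1430)
P*E(z(-2, 5)) = -2860*36/(-3 + 36) = -2860*36/33 = -1430*24/11 = -3120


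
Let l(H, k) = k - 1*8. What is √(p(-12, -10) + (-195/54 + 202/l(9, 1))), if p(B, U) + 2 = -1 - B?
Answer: I*√41398/42 ≈ 4.8444*I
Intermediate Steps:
p(B, U) = -3 - B (p(B, U) = -2 + (-1 - B) = -3 - B)
l(H, k) = -8 + k (l(H, k) = k - 8 = -8 + k)
√(p(-12, -10) + (-195/54 + 202/l(9, 1))) = √((-3 - 1*(-12)) + (-195/54 + 202/(-8 + 1))) = √((-3 + 12) + (-195*1/54 + 202/(-7))) = √(9 + (-65/18 + 202*(-⅐))) = √(9 + (-65/18 - 202/7)) = √(9 - 4091/126) = √(-2957/126) = I*√41398/42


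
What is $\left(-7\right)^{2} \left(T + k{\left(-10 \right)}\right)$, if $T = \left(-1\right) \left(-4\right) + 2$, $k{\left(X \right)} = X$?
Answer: $-196$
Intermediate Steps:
$T = 6$ ($T = 4 + 2 = 6$)
$\left(-7\right)^{2} \left(T + k{\left(-10 \right)}\right) = \left(-7\right)^{2} \left(6 - 10\right) = 49 \left(-4\right) = -196$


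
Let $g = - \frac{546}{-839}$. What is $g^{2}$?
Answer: $\frac{298116}{703921} \approx 0.42351$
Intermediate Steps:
$g = \frac{546}{839}$ ($g = \left(-546\right) \left(- \frac{1}{839}\right) = \frac{546}{839} \approx 0.65077$)
$g^{2} = \left(\frac{546}{839}\right)^{2} = \frac{298116}{703921}$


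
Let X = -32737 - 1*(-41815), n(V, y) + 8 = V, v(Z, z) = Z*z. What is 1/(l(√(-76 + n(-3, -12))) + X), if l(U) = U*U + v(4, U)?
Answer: 2997/26946491 - 4*I*√87/80839473 ≈ 0.00011122 - 4.6153e-7*I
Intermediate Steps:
n(V, y) = -8 + V
X = 9078 (X = -32737 + 41815 = 9078)
l(U) = U² + 4*U (l(U) = U*U + 4*U = U² + 4*U)
1/(l(√(-76 + n(-3, -12))) + X) = 1/(√(-76 + (-8 - 3))*(4 + √(-76 + (-8 - 3))) + 9078) = 1/(√(-76 - 11)*(4 + √(-76 - 11)) + 9078) = 1/(√(-87)*(4 + √(-87)) + 9078) = 1/((I*√87)*(4 + I*√87) + 9078) = 1/(I*√87*(4 + I*√87) + 9078) = 1/(9078 + I*√87*(4 + I*√87))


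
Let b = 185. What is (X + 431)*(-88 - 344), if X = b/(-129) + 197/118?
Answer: -472627080/2537 ≈ -1.8629e+5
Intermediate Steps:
X = 3583/15222 (X = 185/(-129) + 197/118 = 185*(-1/129) + 197*(1/118) = -185/129 + 197/118 = 3583/15222 ≈ 0.23538)
(X + 431)*(-88 - 344) = (3583/15222 + 431)*(-88 - 344) = (6564265/15222)*(-432) = -472627080/2537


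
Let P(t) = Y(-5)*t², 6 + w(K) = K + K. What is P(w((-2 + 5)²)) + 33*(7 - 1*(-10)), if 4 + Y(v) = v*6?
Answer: -4335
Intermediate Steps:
Y(v) = -4 + 6*v (Y(v) = -4 + v*6 = -4 + 6*v)
w(K) = -6 + 2*K (w(K) = -6 + (K + K) = -6 + 2*K)
P(t) = -34*t² (P(t) = (-4 + 6*(-5))*t² = (-4 - 30)*t² = -34*t²)
P(w((-2 + 5)²)) + 33*(7 - 1*(-10)) = -34*(-6 + 2*(-2 + 5)²)² + 33*(7 - 1*(-10)) = -34*(-6 + 2*3²)² + 33*(7 + 10) = -34*(-6 + 2*9)² + 33*17 = -34*(-6 + 18)² + 561 = -34*12² + 561 = -34*144 + 561 = -4896 + 561 = -4335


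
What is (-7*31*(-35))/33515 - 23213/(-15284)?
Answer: 178813135/102448652 ≈ 1.7454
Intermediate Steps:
(-7*31*(-35))/33515 - 23213/(-15284) = -217*(-35)*(1/33515) - 23213*(-1/15284) = 7595*(1/33515) + 23213/15284 = 1519/6703 + 23213/15284 = 178813135/102448652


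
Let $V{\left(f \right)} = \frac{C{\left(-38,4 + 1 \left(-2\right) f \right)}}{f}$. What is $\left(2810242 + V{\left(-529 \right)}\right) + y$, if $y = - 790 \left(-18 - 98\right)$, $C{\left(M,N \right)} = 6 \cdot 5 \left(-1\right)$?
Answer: $\frac{1535095608}{529} \approx 2.9019 \cdot 10^{6}$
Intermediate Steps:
$C{\left(M,N \right)} = -30$ ($C{\left(M,N \right)} = 30 \left(-1\right) = -30$)
$y = 91640$ ($y = \left(-790\right) \left(-116\right) = 91640$)
$V{\left(f \right)} = - \frac{30}{f}$
$\left(2810242 + V{\left(-529 \right)}\right) + y = \left(2810242 - \frac{30}{-529}\right) + 91640 = \left(2810242 - - \frac{30}{529}\right) + 91640 = \left(2810242 + \frac{30}{529}\right) + 91640 = \frac{1486618048}{529} + 91640 = \frac{1535095608}{529}$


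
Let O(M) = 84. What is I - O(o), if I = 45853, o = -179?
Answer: 45769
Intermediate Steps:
I - O(o) = 45853 - 1*84 = 45853 - 84 = 45769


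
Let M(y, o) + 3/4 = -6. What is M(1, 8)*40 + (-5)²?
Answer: -245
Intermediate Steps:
M(y, o) = -27/4 (M(y, o) = -¾ - 6 = -27/4)
M(1, 8)*40 + (-5)² = -27/4*40 + (-5)² = -270 + 25 = -245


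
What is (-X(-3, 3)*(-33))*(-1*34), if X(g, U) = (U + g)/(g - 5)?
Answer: 0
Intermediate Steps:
X(g, U) = (U + g)/(-5 + g)
(-X(-3, 3)*(-33))*(-1*34) = (-(3 - 3)/(-5 - 3)*(-33))*(-1*34) = (-0/(-8)*(-33))*(-34) = (-(-1)*0/8*(-33))*(-34) = (-1*0*(-33))*(-34) = (0*(-33))*(-34) = 0*(-34) = 0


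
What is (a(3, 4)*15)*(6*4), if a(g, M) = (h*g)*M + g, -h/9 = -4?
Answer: 156600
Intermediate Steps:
h = 36 (h = -9*(-4) = 36)
a(g, M) = g + 36*M*g (a(g, M) = (36*g)*M + g = 36*M*g + g = g + 36*M*g)
(a(3, 4)*15)*(6*4) = ((3*(1 + 36*4))*15)*(6*4) = ((3*(1 + 144))*15)*24 = ((3*145)*15)*24 = (435*15)*24 = 6525*24 = 156600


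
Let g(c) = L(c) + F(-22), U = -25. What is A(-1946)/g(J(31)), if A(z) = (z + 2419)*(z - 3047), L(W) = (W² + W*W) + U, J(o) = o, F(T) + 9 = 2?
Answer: -2361689/1890 ≈ -1249.6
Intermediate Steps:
F(T) = -7 (F(T) = -9 + 2 = -7)
L(W) = -25 + 2*W² (L(W) = (W² + W*W) - 25 = (W² + W²) - 25 = 2*W² - 25 = -25 + 2*W²)
A(z) = (-3047 + z)*(2419 + z) (A(z) = (2419 + z)*(-3047 + z) = (-3047 + z)*(2419 + z))
g(c) = -32 + 2*c² (g(c) = (-25 + 2*c²) - 7 = -32 + 2*c²)
A(-1946)/g(J(31)) = (-7370693 + (-1946)² - 628*(-1946))/(-32 + 2*31²) = (-7370693 + 3786916 + 1222088)/(-32 + 2*961) = -2361689/(-32 + 1922) = -2361689/1890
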